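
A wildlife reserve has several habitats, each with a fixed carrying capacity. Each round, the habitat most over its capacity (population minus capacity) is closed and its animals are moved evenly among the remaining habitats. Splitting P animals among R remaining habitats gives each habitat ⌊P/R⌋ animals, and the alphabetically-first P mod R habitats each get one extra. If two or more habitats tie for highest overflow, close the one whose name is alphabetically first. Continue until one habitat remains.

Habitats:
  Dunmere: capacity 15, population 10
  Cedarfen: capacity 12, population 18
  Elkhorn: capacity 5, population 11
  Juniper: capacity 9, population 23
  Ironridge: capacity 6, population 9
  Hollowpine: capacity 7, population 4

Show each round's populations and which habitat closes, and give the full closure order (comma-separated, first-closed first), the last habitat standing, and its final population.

Round 1: Cedarfen=18 Dunmere=10 Elkhorn=11 Hollowpine=4 Ironridge=9 Juniper=23 → close Juniper (overflow 14)
  23÷5 = 4 each, +1 to first 3
Round 2: Cedarfen=23 Dunmere=15 Elkhorn=16 Hollowpine=8 Ironridge=13 → close Cedarfen (overflow 11)
  23÷4 = 5 each, +1 to first 3
Round 3: Dunmere=21 Elkhorn=22 Hollowpine=14 Ironridge=18 → close Elkhorn (overflow 17)
  22÷3 = 7 each, +1 to first 1
Round 4: Dunmere=29 Hollowpine=21 Ironridge=25 → close Ironridge (overflow 19)
  25÷2 = 12 each, +1 to first 1
Round 5: Dunmere=42 Hollowpine=33 → close Dunmere (overflow 27)
  42÷1 = 42 each, +1 to first 0

Closure order: Juniper, Cedarfen, Elkhorn, Ironridge, Dunmere
Last habitat: Hollowpine with 75 animals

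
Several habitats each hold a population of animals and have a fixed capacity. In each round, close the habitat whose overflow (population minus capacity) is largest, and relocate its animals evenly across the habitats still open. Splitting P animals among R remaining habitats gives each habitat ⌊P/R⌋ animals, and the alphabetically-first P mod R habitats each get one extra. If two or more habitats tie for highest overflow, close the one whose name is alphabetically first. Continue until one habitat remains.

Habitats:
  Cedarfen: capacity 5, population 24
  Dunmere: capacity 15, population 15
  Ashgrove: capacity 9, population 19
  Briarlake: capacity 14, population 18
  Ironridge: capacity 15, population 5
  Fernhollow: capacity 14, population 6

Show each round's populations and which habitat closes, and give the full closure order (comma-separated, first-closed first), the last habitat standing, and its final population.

Closure order: Cedarfen, Ashgrove, Briarlake, Dunmere, Fernhollow
Last habitat: Ironridge with 87 animals

Round 1: Ashgrove=19 Briarlake=18 Cedarfen=24 Dunmere=15 Fernhollow=6 Ironridge=5 → close Cedarfen (overflow 19)
  24÷5 = 4 each, +1 to first 4
Round 2: Ashgrove=24 Briarlake=23 Dunmere=20 Fernhollow=11 Ironridge=9 → close Ashgrove (overflow 15)
  24÷4 = 6 each, +1 to first 0
Round 3: Briarlake=29 Dunmere=26 Fernhollow=17 Ironridge=15 → close Briarlake (overflow 15)
  29÷3 = 9 each, +1 to first 2
Round 4: Dunmere=36 Fernhollow=27 Ironridge=24 → close Dunmere (overflow 21)
  36÷2 = 18 each, +1 to first 0
Round 5: Fernhollow=45 Ironridge=42 → close Fernhollow (overflow 31)
  45÷1 = 45 each, +1 to first 0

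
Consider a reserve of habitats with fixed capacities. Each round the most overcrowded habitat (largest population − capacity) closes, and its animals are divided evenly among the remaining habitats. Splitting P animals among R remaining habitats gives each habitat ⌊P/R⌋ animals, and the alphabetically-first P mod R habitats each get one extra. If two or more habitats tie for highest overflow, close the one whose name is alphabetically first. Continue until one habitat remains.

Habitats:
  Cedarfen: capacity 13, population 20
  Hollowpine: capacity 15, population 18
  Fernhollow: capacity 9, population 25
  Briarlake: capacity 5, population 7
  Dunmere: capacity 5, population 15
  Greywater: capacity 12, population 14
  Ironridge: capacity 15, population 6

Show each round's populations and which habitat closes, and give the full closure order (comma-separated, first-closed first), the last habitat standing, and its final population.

Closure order: Fernhollow, Dunmere, Cedarfen, Briarlake, Hollowpine, Greywater
Last habitat: Ironridge with 105 animals

Round 1: Briarlake=7 Cedarfen=20 Dunmere=15 Fernhollow=25 Greywater=14 Hollowpine=18 Ironridge=6 → close Fernhollow (overflow 16)
  25÷6 = 4 each, +1 to first 1
Round 2: Briarlake=12 Cedarfen=24 Dunmere=19 Greywater=18 Hollowpine=22 Ironridge=10 → close Dunmere (overflow 14)
  19÷5 = 3 each, +1 to first 4
Round 3: Briarlake=16 Cedarfen=28 Greywater=22 Hollowpine=26 Ironridge=13 → close Cedarfen (overflow 15)
  28÷4 = 7 each, +1 to first 0
Round 4: Briarlake=23 Greywater=29 Hollowpine=33 Ironridge=20 → close Briarlake (overflow 18)
  23÷3 = 7 each, +1 to first 2
Round 5: Greywater=37 Hollowpine=41 Ironridge=27 → close Hollowpine (overflow 26)
  41÷2 = 20 each, +1 to first 1
Round 6: Greywater=58 Ironridge=47 → close Greywater (overflow 46)
  58÷1 = 58 each, +1 to first 0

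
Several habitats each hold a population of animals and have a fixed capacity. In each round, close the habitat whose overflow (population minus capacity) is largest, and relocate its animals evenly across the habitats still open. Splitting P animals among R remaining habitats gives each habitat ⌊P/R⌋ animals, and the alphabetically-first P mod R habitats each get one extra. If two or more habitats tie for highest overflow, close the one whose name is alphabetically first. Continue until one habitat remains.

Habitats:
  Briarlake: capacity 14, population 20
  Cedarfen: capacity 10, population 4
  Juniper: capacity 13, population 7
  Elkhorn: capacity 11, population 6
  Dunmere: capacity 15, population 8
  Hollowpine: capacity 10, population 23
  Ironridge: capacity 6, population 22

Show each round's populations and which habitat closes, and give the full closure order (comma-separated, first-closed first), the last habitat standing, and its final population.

Closure order: Ironridge, Hollowpine, Briarlake, Cedarfen, Elkhorn, Dunmere
Last habitat: Juniper with 90 animals

Round 1: Briarlake=20 Cedarfen=4 Dunmere=8 Elkhorn=6 Hollowpine=23 Ironridge=22 Juniper=7 → close Ironridge (overflow 16)
  22÷6 = 3 each, +1 to first 4
Round 2: Briarlake=24 Cedarfen=8 Dunmere=12 Elkhorn=10 Hollowpine=26 Juniper=10 → close Hollowpine (overflow 16)
  26÷5 = 5 each, +1 to first 1
Round 3: Briarlake=30 Cedarfen=13 Dunmere=17 Elkhorn=15 Juniper=15 → close Briarlake (overflow 16)
  30÷4 = 7 each, +1 to first 2
Round 4: Cedarfen=21 Dunmere=25 Elkhorn=22 Juniper=22 → close Cedarfen (overflow 11)
  21÷3 = 7 each, +1 to first 0
Round 5: Dunmere=32 Elkhorn=29 Juniper=29 → close Elkhorn (overflow 18)
  29÷2 = 14 each, +1 to first 1
Round 6: Dunmere=47 Juniper=43 → close Dunmere (overflow 32)
  47÷1 = 47 each, +1 to first 0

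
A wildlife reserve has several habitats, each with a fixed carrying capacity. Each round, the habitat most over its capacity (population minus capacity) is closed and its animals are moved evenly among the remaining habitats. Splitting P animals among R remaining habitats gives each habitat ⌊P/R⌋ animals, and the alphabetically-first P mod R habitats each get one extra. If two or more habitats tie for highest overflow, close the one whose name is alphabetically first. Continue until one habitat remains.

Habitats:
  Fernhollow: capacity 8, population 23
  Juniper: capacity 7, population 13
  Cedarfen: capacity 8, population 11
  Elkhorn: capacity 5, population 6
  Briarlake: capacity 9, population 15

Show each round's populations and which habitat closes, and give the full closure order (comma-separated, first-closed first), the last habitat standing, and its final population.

Round 1: Briarlake=15 Cedarfen=11 Elkhorn=6 Fernhollow=23 Juniper=13 → close Fernhollow (overflow 15)
  23÷4 = 5 each, +1 to first 3
Round 2: Briarlake=21 Cedarfen=17 Elkhorn=12 Juniper=18 → close Briarlake (overflow 12)
  21÷3 = 7 each, +1 to first 0
Round 3: Cedarfen=24 Elkhorn=19 Juniper=25 → close Juniper (overflow 18)
  25÷2 = 12 each, +1 to first 1
Round 4: Cedarfen=37 Elkhorn=31 → close Cedarfen (overflow 29)
  37÷1 = 37 each, +1 to first 0

Closure order: Fernhollow, Briarlake, Juniper, Cedarfen
Last habitat: Elkhorn with 68 animals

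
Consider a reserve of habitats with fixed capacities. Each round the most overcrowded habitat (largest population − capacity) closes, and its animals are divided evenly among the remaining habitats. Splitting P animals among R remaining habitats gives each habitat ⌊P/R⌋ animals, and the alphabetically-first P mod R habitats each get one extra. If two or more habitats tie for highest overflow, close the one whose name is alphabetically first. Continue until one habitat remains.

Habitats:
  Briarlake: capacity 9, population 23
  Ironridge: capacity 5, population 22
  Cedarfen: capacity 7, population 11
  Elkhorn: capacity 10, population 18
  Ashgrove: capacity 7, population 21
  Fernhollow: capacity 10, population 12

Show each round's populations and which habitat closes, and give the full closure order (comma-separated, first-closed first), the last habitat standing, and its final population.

Closure order: Ironridge, Ashgrove, Briarlake, Elkhorn, Cedarfen
Last habitat: Fernhollow with 107 animals

Round 1: Ashgrove=21 Briarlake=23 Cedarfen=11 Elkhorn=18 Fernhollow=12 Ironridge=22 → close Ironridge (overflow 17)
  22÷5 = 4 each, +1 to first 2
Round 2: Ashgrove=26 Briarlake=28 Cedarfen=15 Elkhorn=22 Fernhollow=16 → close Ashgrove (overflow 19)
  26÷4 = 6 each, +1 to first 2
Round 3: Briarlake=35 Cedarfen=22 Elkhorn=28 Fernhollow=22 → close Briarlake (overflow 26)
  35÷3 = 11 each, +1 to first 2
Round 4: Cedarfen=34 Elkhorn=40 Fernhollow=33 → close Elkhorn (overflow 30)
  40÷2 = 20 each, +1 to first 0
Round 5: Cedarfen=54 Fernhollow=53 → close Cedarfen (overflow 47)
  54÷1 = 54 each, +1 to first 0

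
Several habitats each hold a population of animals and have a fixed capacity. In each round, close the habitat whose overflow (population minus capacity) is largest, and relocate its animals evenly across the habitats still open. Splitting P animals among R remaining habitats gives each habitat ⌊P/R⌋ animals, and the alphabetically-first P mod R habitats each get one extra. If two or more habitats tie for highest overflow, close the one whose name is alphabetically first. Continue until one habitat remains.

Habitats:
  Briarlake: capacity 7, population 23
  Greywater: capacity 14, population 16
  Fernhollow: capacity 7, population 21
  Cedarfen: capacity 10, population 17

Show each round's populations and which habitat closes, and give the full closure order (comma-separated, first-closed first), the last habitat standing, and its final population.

Round 1: Briarlake=23 Cedarfen=17 Fernhollow=21 Greywater=16 → close Briarlake (overflow 16)
  23÷3 = 7 each, +1 to first 2
Round 2: Cedarfen=25 Fernhollow=29 Greywater=23 → close Fernhollow (overflow 22)
  29÷2 = 14 each, +1 to first 1
Round 3: Cedarfen=40 Greywater=37 → close Cedarfen (overflow 30)
  40÷1 = 40 each, +1 to first 0

Closure order: Briarlake, Fernhollow, Cedarfen
Last habitat: Greywater with 77 animals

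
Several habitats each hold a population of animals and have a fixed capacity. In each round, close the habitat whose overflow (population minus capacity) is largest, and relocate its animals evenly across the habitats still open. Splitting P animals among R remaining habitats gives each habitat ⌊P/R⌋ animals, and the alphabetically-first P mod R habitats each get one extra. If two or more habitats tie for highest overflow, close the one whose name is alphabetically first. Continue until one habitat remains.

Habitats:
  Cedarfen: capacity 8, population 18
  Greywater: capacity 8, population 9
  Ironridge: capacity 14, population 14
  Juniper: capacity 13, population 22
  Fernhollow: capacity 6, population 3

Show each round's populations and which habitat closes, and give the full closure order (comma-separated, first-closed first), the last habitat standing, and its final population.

Round 1: Cedarfen=18 Fernhollow=3 Greywater=9 Ironridge=14 Juniper=22 → close Cedarfen (overflow 10)
  18÷4 = 4 each, +1 to first 2
Round 2: Fernhollow=8 Greywater=14 Ironridge=18 Juniper=26 → close Juniper (overflow 13)
  26÷3 = 8 each, +1 to first 2
Round 3: Fernhollow=17 Greywater=23 Ironridge=26 → close Greywater (overflow 15)
  23÷2 = 11 each, +1 to first 1
Round 4: Fernhollow=29 Ironridge=37 → close Fernhollow (overflow 23)
  29÷1 = 29 each, +1 to first 0

Closure order: Cedarfen, Juniper, Greywater, Fernhollow
Last habitat: Ironridge with 66 animals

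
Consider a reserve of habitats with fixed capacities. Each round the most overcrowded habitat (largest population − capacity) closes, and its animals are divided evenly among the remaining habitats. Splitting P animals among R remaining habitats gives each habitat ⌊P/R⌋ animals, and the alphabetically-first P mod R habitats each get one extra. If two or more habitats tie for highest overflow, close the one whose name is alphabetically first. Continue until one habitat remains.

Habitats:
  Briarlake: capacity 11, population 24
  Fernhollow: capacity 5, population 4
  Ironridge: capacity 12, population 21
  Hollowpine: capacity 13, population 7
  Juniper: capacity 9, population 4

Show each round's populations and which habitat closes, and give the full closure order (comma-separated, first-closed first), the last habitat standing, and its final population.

Closure order: Briarlake, Ironridge, Fernhollow, Hollowpine
Last habitat: Juniper with 60 animals

Round 1: Briarlake=24 Fernhollow=4 Hollowpine=7 Ironridge=21 Juniper=4 → close Briarlake (overflow 13)
  24÷4 = 6 each, +1 to first 0
Round 2: Fernhollow=10 Hollowpine=13 Ironridge=27 Juniper=10 → close Ironridge (overflow 15)
  27÷3 = 9 each, +1 to first 0
Round 3: Fernhollow=19 Hollowpine=22 Juniper=19 → close Fernhollow (overflow 14)
  19÷2 = 9 each, +1 to first 1
Round 4: Hollowpine=32 Juniper=28 → close Hollowpine (overflow 19)
  32÷1 = 32 each, +1 to first 0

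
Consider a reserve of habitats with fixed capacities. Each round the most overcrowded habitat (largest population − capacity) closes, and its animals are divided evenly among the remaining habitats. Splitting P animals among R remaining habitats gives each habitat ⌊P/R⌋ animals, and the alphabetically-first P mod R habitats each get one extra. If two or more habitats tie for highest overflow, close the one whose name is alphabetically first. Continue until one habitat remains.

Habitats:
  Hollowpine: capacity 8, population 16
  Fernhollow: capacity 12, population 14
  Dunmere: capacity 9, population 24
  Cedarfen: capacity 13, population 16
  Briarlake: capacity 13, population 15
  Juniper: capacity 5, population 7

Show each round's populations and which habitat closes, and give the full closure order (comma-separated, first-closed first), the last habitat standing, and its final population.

Round 1: Briarlake=15 Cedarfen=16 Dunmere=24 Fernhollow=14 Hollowpine=16 Juniper=7 → close Dunmere (overflow 15)
  24÷5 = 4 each, +1 to first 4
Round 2: Briarlake=20 Cedarfen=21 Fernhollow=19 Hollowpine=21 Juniper=11 → close Hollowpine (overflow 13)
  21÷4 = 5 each, +1 to first 1
Round 3: Briarlake=26 Cedarfen=26 Fernhollow=24 Juniper=16 → close Briarlake (overflow 13)
  26÷3 = 8 each, +1 to first 2
Round 4: Cedarfen=35 Fernhollow=33 Juniper=24 → close Cedarfen (overflow 22)
  35÷2 = 17 each, +1 to first 1
Round 5: Fernhollow=51 Juniper=41 → close Fernhollow (overflow 39)
  51÷1 = 51 each, +1 to first 0

Closure order: Dunmere, Hollowpine, Briarlake, Cedarfen, Fernhollow
Last habitat: Juniper with 92 animals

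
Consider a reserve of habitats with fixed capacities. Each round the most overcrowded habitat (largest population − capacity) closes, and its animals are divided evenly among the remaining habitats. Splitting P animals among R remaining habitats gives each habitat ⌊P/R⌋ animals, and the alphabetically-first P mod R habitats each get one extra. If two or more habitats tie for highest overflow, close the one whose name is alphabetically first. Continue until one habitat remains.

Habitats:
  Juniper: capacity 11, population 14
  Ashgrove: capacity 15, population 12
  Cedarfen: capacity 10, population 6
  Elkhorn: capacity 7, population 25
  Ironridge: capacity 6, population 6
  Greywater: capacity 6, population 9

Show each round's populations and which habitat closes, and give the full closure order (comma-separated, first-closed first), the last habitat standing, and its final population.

Round 1: Ashgrove=12 Cedarfen=6 Elkhorn=25 Greywater=9 Ironridge=6 Juniper=14 → close Elkhorn (overflow 18)
  25÷5 = 5 each, +1 to first 0
Round 2: Ashgrove=17 Cedarfen=11 Greywater=14 Ironridge=11 Juniper=19 → close Greywater (overflow 8)
  14÷4 = 3 each, +1 to first 2
Round 3: Ashgrove=21 Cedarfen=15 Ironridge=14 Juniper=22 → close Juniper (overflow 11)
  22÷3 = 7 each, +1 to first 1
Round 4: Ashgrove=29 Cedarfen=22 Ironridge=21 → close Ironridge (overflow 15)
  21÷2 = 10 each, +1 to first 1
Round 5: Ashgrove=40 Cedarfen=32 → close Ashgrove (overflow 25)
  40÷1 = 40 each, +1 to first 0

Closure order: Elkhorn, Greywater, Juniper, Ironridge, Ashgrove
Last habitat: Cedarfen with 72 animals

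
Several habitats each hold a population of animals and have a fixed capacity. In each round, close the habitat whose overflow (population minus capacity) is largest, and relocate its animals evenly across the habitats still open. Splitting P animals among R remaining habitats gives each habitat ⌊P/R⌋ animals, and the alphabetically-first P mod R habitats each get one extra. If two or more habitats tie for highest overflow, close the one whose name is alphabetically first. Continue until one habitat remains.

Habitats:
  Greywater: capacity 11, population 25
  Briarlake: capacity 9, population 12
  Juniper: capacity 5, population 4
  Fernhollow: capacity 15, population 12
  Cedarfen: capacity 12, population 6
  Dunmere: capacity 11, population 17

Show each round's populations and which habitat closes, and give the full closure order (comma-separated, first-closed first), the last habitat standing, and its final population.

Round 1: Briarlake=12 Cedarfen=6 Dunmere=17 Fernhollow=12 Greywater=25 Juniper=4 → close Greywater (overflow 14)
  25÷5 = 5 each, +1 to first 0
Round 2: Briarlake=17 Cedarfen=11 Dunmere=22 Fernhollow=17 Juniper=9 → close Dunmere (overflow 11)
  22÷4 = 5 each, +1 to first 2
Round 3: Briarlake=23 Cedarfen=17 Fernhollow=22 Juniper=14 → close Briarlake (overflow 14)
  23÷3 = 7 each, +1 to first 2
Round 4: Cedarfen=25 Fernhollow=30 Juniper=21 → close Juniper (overflow 16)
  21÷2 = 10 each, +1 to first 1
Round 5: Cedarfen=36 Fernhollow=40 → close Fernhollow (overflow 25)
  40÷1 = 40 each, +1 to first 0

Closure order: Greywater, Dunmere, Briarlake, Juniper, Fernhollow
Last habitat: Cedarfen with 76 animals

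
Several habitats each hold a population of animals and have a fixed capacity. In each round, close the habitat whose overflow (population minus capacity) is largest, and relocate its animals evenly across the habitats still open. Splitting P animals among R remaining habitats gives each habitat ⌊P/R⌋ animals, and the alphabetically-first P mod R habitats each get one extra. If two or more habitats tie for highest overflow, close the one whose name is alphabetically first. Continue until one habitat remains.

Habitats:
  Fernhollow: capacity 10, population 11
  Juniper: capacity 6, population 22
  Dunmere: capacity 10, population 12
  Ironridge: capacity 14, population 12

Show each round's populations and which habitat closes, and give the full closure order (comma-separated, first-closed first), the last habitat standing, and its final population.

Round 1: Dunmere=12 Fernhollow=11 Ironridge=12 Juniper=22 → close Juniper (overflow 16)
  22÷3 = 7 each, +1 to first 1
Round 2: Dunmere=20 Fernhollow=18 Ironridge=19 → close Dunmere (overflow 10)
  20÷2 = 10 each, +1 to first 0
Round 3: Fernhollow=28 Ironridge=29 → close Fernhollow (overflow 18)
  28÷1 = 28 each, +1 to first 0

Closure order: Juniper, Dunmere, Fernhollow
Last habitat: Ironridge with 57 animals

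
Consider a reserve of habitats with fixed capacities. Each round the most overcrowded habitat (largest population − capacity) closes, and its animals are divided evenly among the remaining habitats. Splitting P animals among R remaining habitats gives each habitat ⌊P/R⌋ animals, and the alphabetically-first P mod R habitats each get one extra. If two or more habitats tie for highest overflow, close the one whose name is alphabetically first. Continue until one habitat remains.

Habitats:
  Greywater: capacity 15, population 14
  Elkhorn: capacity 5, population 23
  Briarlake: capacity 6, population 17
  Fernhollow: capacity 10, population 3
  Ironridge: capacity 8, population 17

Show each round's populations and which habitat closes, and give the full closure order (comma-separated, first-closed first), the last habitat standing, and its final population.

Closure order: Elkhorn, Briarlake, Ironridge, Greywater
Last habitat: Fernhollow with 74 animals

Round 1: Briarlake=17 Elkhorn=23 Fernhollow=3 Greywater=14 Ironridge=17 → close Elkhorn (overflow 18)
  23÷4 = 5 each, +1 to first 3
Round 2: Briarlake=23 Fernhollow=9 Greywater=20 Ironridge=22 → close Briarlake (overflow 17)
  23÷3 = 7 each, +1 to first 2
Round 3: Fernhollow=17 Greywater=28 Ironridge=29 → close Ironridge (overflow 21)
  29÷2 = 14 each, +1 to first 1
Round 4: Fernhollow=32 Greywater=42 → close Greywater (overflow 27)
  42÷1 = 42 each, +1 to first 0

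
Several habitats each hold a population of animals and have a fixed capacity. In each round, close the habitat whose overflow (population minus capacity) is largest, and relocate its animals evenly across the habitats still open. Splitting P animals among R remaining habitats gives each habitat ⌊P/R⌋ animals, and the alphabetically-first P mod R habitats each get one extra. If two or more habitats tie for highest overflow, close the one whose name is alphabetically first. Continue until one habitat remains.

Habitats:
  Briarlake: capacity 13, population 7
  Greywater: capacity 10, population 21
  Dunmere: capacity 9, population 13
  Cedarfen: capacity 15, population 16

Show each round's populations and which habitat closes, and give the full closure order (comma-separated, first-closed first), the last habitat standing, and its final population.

Round 1: Briarlake=7 Cedarfen=16 Dunmere=13 Greywater=21 → close Greywater (overflow 11)
  21÷3 = 7 each, +1 to first 0
Round 2: Briarlake=14 Cedarfen=23 Dunmere=20 → close Dunmere (overflow 11)
  20÷2 = 10 each, +1 to first 0
Round 3: Briarlake=24 Cedarfen=33 → close Cedarfen (overflow 18)
  33÷1 = 33 each, +1 to first 0

Closure order: Greywater, Dunmere, Cedarfen
Last habitat: Briarlake with 57 animals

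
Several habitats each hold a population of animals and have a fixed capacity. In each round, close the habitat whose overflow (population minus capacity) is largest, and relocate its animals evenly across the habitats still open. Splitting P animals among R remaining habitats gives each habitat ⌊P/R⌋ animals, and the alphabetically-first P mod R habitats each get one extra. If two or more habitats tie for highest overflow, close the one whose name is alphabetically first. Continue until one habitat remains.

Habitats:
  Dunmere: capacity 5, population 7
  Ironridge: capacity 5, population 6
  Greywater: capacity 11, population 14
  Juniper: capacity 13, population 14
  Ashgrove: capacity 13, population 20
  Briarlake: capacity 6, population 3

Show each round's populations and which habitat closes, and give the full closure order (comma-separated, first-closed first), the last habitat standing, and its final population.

Closure order: Ashgrove, Greywater, Dunmere, Ironridge, Juniper
Last habitat: Briarlake with 64 animals

Round 1: Ashgrove=20 Briarlake=3 Dunmere=7 Greywater=14 Ironridge=6 Juniper=14 → close Ashgrove (overflow 7)
  20÷5 = 4 each, +1 to first 0
Round 2: Briarlake=7 Dunmere=11 Greywater=18 Ironridge=10 Juniper=18 → close Greywater (overflow 7)
  18÷4 = 4 each, +1 to first 2
Round 3: Briarlake=12 Dunmere=16 Ironridge=14 Juniper=22 → close Dunmere (overflow 11)
  16÷3 = 5 each, +1 to first 1
Round 4: Briarlake=18 Ironridge=19 Juniper=27 → close Ironridge (overflow 14)
  19÷2 = 9 each, +1 to first 1
Round 5: Briarlake=28 Juniper=36 → close Juniper (overflow 23)
  36÷1 = 36 each, +1 to first 0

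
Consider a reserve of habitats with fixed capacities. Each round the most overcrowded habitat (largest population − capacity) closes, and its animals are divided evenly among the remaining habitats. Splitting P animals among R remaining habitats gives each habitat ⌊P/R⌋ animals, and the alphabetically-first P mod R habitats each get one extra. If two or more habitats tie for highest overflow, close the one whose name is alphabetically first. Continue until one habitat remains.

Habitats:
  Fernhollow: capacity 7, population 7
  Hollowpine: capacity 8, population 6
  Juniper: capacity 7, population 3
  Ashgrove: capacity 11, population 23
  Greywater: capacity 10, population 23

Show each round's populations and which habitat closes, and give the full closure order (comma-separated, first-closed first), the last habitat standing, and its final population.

Closure order: Greywater, Ashgrove, Fernhollow, Hollowpine
Last habitat: Juniper with 62 animals

Round 1: Ashgrove=23 Fernhollow=7 Greywater=23 Hollowpine=6 Juniper=3 → close Greywater (overflow 13)
  23÷4 = 5 each, +1 to first 3
Round 2: Ashgrove=29 Fernhollow=13 Hollowpine=12 Juniper=8 → close Ashgrove (overflow 18)
  29÷3 = 9 each, +1 to first 2
Round 3: Fernhollow=23 Hollowpine=22 Juniper=17 → close Fernhollow (overflow 16)
  23÷2 = 11 each, +1 to first 1
Round 4: Hollowpine=34 Juniper=28 → close Hollowpine (overflow 26)
  34÷1 = 34 each, +1 to first 0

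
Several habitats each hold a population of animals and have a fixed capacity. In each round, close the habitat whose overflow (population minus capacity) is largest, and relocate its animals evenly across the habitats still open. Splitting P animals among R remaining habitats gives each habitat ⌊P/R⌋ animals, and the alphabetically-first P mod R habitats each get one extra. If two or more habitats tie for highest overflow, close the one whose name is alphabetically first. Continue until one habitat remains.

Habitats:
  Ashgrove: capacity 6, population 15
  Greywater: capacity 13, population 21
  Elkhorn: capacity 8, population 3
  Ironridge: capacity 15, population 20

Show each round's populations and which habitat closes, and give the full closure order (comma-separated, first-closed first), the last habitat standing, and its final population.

Closure order: Ashgrove, Greywater, Ironridge
Last habitat: Elkhorn with 59 animals

Round 1: Ashgrove=15 Elkhorn=3 Greywater=21 Ironridge=20 → close Ashgrove (overflow 9)
  15÷3 = 5 each, +1 to first 0
Round 2: Elkhorn=8 Greywater=26 Ironridge=25 → close Greywater (overflow 13)
  26÷2 = 13 each, +1 to first 0
Round 3: Elkhorn=21 Ironridge=38 → close Ironridge (overflow 23)
  38÷1 = 38 each, +1 to first 0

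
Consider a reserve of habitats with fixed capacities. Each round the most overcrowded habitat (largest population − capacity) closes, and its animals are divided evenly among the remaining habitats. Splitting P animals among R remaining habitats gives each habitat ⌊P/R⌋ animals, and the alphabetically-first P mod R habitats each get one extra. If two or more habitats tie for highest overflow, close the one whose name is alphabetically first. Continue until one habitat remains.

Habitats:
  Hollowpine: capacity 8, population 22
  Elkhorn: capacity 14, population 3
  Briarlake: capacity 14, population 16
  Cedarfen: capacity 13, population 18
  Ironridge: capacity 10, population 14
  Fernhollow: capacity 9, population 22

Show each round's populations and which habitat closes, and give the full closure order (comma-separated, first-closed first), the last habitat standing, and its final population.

Round 1: Briarlake=16 Cedarfen=18 Elkhorn=3 Fernhollow=22 Hollowpine=22 Ironridge=14 → close Hollowpine (overflow 14)
  22÷5 = 4 each, +1 to first 2
Round 2: Briarlake=21 Cedarfen=23 Elkhorn=7 Fernhollow=26 Ironridge=18 → close Fernhollow (overflow 17)
  26÷4 = 6 each, +1 to first 2
Round 3: Briarlake=28 Cedarfen=30 Elkhorn=13 Ironridge=24 → close Cedarfen (overflow 17)
  30÷3 = 10 each, +1 to first 0
Round 4: Briarlake=38 Elkhorn=23 Ironridge=34 → close Briarlake (overflow 24)
  38÷2 = 19 each, +1 to first 0
Round 5: Elkhorn=42 Ironridge=53 → close Ironridge (overflow 43)
  53÷1 = 53 each, +1 to first 0

Closure order: Hollowpine, Fernhollow, Cedarfen, Briarlake, Ironridge
Last habitat: Elkhorn with 95 animals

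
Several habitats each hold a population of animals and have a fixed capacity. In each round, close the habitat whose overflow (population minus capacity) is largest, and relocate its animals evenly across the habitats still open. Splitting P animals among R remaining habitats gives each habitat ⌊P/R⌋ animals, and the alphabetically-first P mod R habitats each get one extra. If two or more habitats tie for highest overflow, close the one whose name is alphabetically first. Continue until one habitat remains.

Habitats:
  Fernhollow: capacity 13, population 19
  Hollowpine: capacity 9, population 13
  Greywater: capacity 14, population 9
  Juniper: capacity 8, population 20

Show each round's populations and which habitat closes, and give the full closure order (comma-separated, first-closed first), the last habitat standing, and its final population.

Closure order: Juniper, Fernhollow, Hollowpine
Last habitat: Greywater with 61 animals

Round 1: Fernhollow=19 Greywater=9 Hollowpine=13 Juniper=20 → close Juniper (overflow 12)
  20÷3 = 6 each, +1 to first 2
Round 2: Fernhollow=26 Greywater=16 Hollowpine=19 → close Fernhollow (overflow 13)
  26÷2 = 13 each, +1 to first 0
Round 3: Greywater=29 Hollowpine=32 → close Hollowpine (overflow 23)
  32÷1 = 32 each, +1 to first 0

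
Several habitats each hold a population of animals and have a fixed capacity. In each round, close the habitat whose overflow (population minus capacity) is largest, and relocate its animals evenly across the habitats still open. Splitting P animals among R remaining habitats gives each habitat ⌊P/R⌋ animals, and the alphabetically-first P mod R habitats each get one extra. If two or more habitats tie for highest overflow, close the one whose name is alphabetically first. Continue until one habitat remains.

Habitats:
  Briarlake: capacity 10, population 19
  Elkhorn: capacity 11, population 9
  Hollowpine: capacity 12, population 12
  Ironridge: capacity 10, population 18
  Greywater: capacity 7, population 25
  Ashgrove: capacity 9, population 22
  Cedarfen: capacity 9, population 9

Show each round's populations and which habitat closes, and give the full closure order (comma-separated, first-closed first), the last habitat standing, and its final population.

Round 1: Ashgrove=22 Briarlake=19 Cedarfen=9 Elkhorn=9 Greywater=25 Hollowpine=12 Ironridge=18 → close Greywater (overflow 18)
  25÷6 = 4 each, +1 to first 1
Round 2: Ashgrove=27 Briarlake=23 Cedarfen=13 Elkhorn=13 Hollowpine=16 Ironridge=22 → close Ashgrove (overflow 18)
  27÷5 = 5 each, +1 to first 2
Round 3: Briarlake=29 Cedarfen=19 Elkhorn=18 Hollowpine=21 Ironridge=27 → close Briarlake (overflow 19)
  29÷4 = 7 each, +1 to first 1
Round 4: Cedarfen=27 Elkhorn=25 Hollowpine=28 Ironridge=34 → close Ironridge (overflow 24)
  34÷3 = 11 each, +1 to first 1
Round 5: Cedarfen=39 Elkhorn=36 Hollowpine=39 → close Cedarfen (overflow 30)
  39÷2 = 19 each, +1 to first 1
Round 6: Elkhorn=56 Hollowpine=58 → close Hollowpine (overflow 46)
  58÷1 = 58 each, +1 to first 0

Closure order: Greywater, Ashgrove, Briarlake, Ironridge, Cedarfen, Hollowpine
Last habitat: Elkhorn with 114 animals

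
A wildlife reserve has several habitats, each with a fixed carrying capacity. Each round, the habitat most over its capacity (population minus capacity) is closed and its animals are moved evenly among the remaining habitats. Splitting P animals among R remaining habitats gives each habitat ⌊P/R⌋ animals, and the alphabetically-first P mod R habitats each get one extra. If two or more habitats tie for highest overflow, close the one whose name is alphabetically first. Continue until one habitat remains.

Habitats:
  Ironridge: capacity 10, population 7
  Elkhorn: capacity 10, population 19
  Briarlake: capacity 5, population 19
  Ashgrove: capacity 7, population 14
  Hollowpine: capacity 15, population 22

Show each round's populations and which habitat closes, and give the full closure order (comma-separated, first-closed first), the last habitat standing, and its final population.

Closure order: Briarlake, Elkhorn, Ashgrove, Hollowpine
Last habitat: Ironridge with 81 animals

Round 1: Ashgrove=14 Briarlake=19 Elkhorn=19 Hollowpine=22 Ironridge=7 → close Briarlake (overflow 14)
  19÷4 = 4 each, +1 to first 3
Round 2: Ashgrove=19 Elkhorn=24 Hollowpine=27 Ironridge=11 → close Elkhorn (overflow 14)
  24÷3 = 8 each, +1 to first 0
Round 3: Ashgrove=27 Hollowpine=35 Ironridge=19 → close Ashgrove (overflow 20)
  27÷2 = 13 each, +1 to first 1
Round 4: Hollowpine=49 Ironridge=32 → close Hollowpine (overflow 34)
  49÷1 = 49 each, +1 to first 0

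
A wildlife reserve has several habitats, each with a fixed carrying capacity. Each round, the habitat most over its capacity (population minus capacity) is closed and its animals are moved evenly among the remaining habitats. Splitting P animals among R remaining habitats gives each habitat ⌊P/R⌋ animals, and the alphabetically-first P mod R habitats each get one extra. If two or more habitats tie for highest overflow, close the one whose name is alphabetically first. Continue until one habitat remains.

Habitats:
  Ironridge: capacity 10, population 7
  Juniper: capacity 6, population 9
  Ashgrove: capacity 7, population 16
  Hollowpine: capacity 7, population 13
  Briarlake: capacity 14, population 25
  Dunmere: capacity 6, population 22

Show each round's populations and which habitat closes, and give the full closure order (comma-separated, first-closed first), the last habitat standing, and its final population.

Closure order: Dunmere, Briarlake, Ashgrove, Hollowpine, Juniper
Last habitat: Ironridge with 92 animals

Round 1: Ashgrove=16 Briarlake=25 Dunmere=22 Hollowpine=13 Ironridge=7 Juniper=9 → close Dunmere (overflow 16)
  22÷5 = 4 each, +1 to first 2
Round 2: Ashgrove=21 Briarlake=30 Hollowpine=17 Ironridge=11 Juniper=13 → close Briarlake (overflow 16)
  30÷4 = 7 each, +1 to first 2
Round 3: Ashgrove=29 Hollowpine=25 Ironridge=18 Juniper=20 → close Ashgrove (overflow 22)
  29÷3 = 9 each, +1 to first 2
Round 4: Hollowpine=35 Ironridge=28 Juniper=29 → close Hollowpine (overflow 28)
  35÷2 = 17 each, +1 to first 1
Round 5: Ironridge=46 Juniper=46 → close Juniper (overflow 40)
  46÷1 = 46 each, +1 to first 0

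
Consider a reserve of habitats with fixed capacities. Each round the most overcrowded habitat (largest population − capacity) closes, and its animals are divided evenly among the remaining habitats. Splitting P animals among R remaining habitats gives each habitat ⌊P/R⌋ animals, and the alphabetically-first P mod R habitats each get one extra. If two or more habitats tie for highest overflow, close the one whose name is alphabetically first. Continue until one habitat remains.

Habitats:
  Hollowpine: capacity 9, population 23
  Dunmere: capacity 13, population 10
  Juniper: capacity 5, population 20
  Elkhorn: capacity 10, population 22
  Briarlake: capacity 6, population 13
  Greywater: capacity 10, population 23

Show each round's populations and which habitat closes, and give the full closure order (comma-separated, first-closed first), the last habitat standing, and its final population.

Closure order: Juniper, Hollowpine, Elkhorn, Greywater, Briarlake
Last habitat: Dunmere with 111 animals

Round 1: Briarlake=13 Dunmere=10 Elkhorn=22 Greywater=23 Hollowpine=23 Juniper=20 → close Juniper (overflow 15)
  20÷5 = 4 each, +1 to first 0
Round 2: Briarlake=17 Dunmere=14 Elkhorn=26 Greywater=27 Hollowpine=27 → close Hollowpine (overflow 18)
  27÷4 = 6 each, +1 to first 3
Round 3: Briarlake=24 Dunmere=21 Elkhorn=33 Greywater=33 → close Elkhorn (overflow 23)
  33÷3 = 11 each, +1 to first 0
Round 4: Briarlake=35 Dunmere=32 Greywater=44 → close Greywater (overflow 34)
  44÷2 = 22 each, +1 to first 0
Round 5: Briarlake=57 Dunmere=54 → close Briarlake (overflow 51)
  57÷1 = 57 each, +1 to first 0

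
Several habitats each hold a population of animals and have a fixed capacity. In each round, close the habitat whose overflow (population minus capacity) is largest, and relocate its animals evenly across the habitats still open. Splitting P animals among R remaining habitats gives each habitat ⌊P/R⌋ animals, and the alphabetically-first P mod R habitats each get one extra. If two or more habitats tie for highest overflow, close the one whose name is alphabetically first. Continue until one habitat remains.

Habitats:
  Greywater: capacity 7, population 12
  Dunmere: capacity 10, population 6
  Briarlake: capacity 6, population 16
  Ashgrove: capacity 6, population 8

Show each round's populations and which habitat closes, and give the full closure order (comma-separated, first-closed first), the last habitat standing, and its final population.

Closure order: Briarlake, Greywater, Ashgrove
Last habitat: Dunmere with 42 animals

Round 1: Ashgrove=8 Briarlake=16 Dunmere=6 Greywater=12 → close Briarlake (overflow 10)
  16÷3 = 5 each, +1 to first 1
Round 2: Ashgrove=14 Dunmere=11 Greywater=17 → close Greywater (overflow 10)
  17÷2 = 8 each, +1 to first 1
Round 3: Ashgrove=23 Dunmere=19 → close Ashgrove (overflow 17)
  23÷1 = 23 each, +1 to first 0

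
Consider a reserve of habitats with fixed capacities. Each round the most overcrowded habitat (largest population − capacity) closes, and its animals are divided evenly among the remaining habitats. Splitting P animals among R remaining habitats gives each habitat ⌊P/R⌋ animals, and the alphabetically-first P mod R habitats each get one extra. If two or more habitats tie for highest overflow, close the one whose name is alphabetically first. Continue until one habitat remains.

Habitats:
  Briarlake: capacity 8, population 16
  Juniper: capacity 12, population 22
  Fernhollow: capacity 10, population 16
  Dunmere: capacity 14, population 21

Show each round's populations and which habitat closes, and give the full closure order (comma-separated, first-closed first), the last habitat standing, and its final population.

Round 1: Briarlake=16 Dunmere=21 Fernhollow=16 Juniper=22 → close Juniper (overflow 10)
  22÷3 = 7 each, +1 to first 1
Round 2: Briarlake=24 Dunmere=28 Fernhollow=23 → close Briarlake (overflow 16)
  24÷2 = 12 each, +1 to first 0
Round 3: Dunmere=40 Fernhollow=35 → close Dunmere (overflow 26)
  40÷1 = 40 each, +1 to first 0

Closure order: Juniper, Briarlake, Dunmere
Last habitat: Fernhollow with 75 animals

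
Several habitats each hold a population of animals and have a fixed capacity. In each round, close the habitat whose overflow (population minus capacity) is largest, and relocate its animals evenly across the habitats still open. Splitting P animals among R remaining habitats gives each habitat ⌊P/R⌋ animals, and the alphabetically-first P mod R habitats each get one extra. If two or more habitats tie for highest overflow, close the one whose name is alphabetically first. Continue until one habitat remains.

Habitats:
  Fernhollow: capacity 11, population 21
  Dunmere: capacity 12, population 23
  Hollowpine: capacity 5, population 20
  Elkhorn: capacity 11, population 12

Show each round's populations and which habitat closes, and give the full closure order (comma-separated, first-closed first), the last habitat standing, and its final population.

Closure order: Hollowpine, Dunmere, Fernhollow
Last habitat: Elkhorn with 76 animals

Round 1: Dunmere=23 Elkhorn=12 Fernhollow=21 Hollowpine=20 → close Hollowpine (overflow 15)
  20÷3 = 6 each, +1 to first 2
Round 2: Dunmere=30 Elkhorn=19 Fernhollow=27 → close Dunmere (overflow 18)
  30÷2 = 15 each, +1 to first 0
Round 3: Elkhorn=34 Fernhollow=42 → close Fernhollow (overflow 31)
  42÷1 = 42 each, +1 to first 0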